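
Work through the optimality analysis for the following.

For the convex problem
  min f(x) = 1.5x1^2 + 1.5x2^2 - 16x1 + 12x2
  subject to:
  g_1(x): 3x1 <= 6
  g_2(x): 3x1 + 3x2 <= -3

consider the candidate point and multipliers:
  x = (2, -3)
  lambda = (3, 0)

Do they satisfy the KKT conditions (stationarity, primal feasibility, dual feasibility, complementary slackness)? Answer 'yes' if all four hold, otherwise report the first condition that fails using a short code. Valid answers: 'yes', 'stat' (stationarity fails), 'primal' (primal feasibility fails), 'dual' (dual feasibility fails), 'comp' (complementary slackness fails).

Gradient of f: grad f(x) = Q x + c = (-10, 3)
Constraint values g_i(x) = a_i^T x - b_i:
  g_1((2, -3)) = 0
  g_2((2, -3)) = 0
Stationarity residual: grad f(x) + sum_i lambda_i a_i = (-1, 3)
  -> stationarity FAILS
Primal feasibility (all g_i <= 0): OK
Dual feasibility (all lambda_i >= 0): OK
Complementary slackness (lambda_i * g_i(x) = 0 for all i): OK

Verdict: the first failing condition is stationarity -> stat.

stat


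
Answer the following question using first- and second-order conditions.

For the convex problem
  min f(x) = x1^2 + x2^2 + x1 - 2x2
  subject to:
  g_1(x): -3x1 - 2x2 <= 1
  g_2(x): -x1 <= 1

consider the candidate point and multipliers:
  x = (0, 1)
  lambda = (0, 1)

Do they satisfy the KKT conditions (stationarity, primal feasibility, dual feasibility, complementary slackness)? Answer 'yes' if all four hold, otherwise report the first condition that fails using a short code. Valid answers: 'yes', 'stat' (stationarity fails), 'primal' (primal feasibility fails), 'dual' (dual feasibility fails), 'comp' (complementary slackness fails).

Gradient of f: grad f(x) = Q x + c = (1, 0)
Constraint values g_i(x) = a_i^T x - b_i:
  g_1((0, 1)) = -3
  g_2((0, 1)) = -1
Stationarity residual: grad f(x) + sum_i lambda_i a_i = (0, 0)
  -> stationarity OK
Primal feasibility (all g_i <= 0): OK
Dual feasibility (all lambda_i >= 0): OK
Complementary slackness (lambda_i * g_i(x) = 0 for all i): FAILS

Verdict: the first failing condition is complementary_slackness -> comp.

comp


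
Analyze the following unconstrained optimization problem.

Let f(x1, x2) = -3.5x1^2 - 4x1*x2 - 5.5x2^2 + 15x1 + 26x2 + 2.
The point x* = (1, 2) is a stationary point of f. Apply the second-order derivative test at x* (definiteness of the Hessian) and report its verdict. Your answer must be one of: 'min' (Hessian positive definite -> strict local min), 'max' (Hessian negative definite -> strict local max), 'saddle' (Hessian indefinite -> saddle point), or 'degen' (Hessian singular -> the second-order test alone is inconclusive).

Compute the Hessian H = grad^2 f:
  H = [[-7, -4], [-4, -11]]
Verify stationarity: grad f(x*) = H x* + g = (0, 0).
Eigenvalues of H: -13.4721, -4.5279.
Both eigenvalues < 0, so H is negative definite -> x* is a strict local max.

max


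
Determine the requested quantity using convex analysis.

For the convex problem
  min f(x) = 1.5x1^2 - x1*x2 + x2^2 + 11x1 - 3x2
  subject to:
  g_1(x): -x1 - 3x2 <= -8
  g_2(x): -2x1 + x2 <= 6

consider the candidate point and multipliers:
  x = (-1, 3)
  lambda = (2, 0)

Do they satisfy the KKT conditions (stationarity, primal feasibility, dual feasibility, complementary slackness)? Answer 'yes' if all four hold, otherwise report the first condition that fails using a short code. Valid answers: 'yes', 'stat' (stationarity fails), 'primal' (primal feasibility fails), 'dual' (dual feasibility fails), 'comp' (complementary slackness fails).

Gradient of f: grad f(x) = Q x + c = (5, 4)
Constraint values g_i(x) = a_i^T x - b_i:
  g_1((-1, 3)) = 0
  g_2((-1, 3)) = -1
Stationarity residual: grad f(x) + sum_i lambda_i a_i = (3, -2)
  -> stationarity FAILS
Primal feasibility (all g_i <= 0): OK
Dual feasibility (all lambda_i >= 0): OK
Complementary slackness (lambda_i * g_i(x) = 0 for all i): OK

Verdict: the first failing condition is stationarity -> stat.

stat


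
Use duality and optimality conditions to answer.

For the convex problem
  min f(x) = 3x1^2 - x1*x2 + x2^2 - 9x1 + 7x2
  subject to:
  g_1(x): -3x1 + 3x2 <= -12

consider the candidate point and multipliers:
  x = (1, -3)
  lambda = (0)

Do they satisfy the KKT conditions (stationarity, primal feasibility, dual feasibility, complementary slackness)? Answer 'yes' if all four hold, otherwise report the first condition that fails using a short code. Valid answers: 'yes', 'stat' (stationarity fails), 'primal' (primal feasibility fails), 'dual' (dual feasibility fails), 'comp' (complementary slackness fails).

Gradient of f: grad f(x) = Q x + c = (0, 0)
Constraint values g_i(x) = a_i^T x - b_i:
  g_1((1, -3)) = 0
Stationarity residual: grad f(x) + sum_i lambda_i a_i = (0, 0)
  -> stationarity OK
Primal feasibility (all g_i <= 0): OK
Dual feasibility (all lambda_i >= 0): OK
Complementary slackness (lambda_i * g_i(x) = 0 for all i): OK

Verdict: yes, KKT holds.

yes


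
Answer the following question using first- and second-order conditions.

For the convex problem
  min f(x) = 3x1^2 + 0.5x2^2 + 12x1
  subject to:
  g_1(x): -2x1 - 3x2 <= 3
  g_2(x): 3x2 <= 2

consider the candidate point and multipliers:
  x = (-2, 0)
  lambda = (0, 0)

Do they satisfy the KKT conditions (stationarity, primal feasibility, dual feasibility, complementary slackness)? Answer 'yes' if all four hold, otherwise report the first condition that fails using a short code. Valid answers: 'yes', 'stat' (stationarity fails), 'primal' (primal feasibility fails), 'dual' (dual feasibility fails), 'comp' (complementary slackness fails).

Gradient of f: grad f(x) = Q x + c = (0, 0)
Constraint values g_i(x) = a_i^T x - b_i:
  g_1((-2, 0)) = 1
  g_2((-2, 0)) = -2
Stationarity residual: grad f(x) + sum_i lambda_i a_i = (0, 0)
  -> stationarity OK
Primal feasibility (all g_i <= 0): FAILS
Dual feasibility (all lambda_i >= 0): OK
Complementary slackness (lambda_i * g_i(x) = 0 for all i): OK

Verdict: the first failing condition is primal_feasibility -> primal.

primal


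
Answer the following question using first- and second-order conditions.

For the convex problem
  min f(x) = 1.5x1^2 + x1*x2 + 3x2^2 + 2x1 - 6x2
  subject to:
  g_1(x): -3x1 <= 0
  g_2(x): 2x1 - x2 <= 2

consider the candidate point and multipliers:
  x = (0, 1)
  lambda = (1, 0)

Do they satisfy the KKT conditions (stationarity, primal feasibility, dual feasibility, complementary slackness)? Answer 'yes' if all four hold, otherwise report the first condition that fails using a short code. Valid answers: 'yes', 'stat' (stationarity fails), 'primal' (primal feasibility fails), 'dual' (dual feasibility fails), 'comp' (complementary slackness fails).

Gradient of f: grad f(x) = Q x + c = (3, 0)
Constraint values g_i(x) = a_i^T x - b_i:
  g_1((0, 1)) = 0
  g_2((0, 1)) = -3
Stationarity residual: grad f(x) + sum_i lambda_i a_i = (0, 0)
  -> stationarity OK
Primal feasibility (all g_i <= 0): OK
Dual feasibility (all lambda_i >= 0): OK
Complementary slackness (lambda_i * g_i(x) = 0 for all i): OK

Verdict: yes, KKT holds.

yes


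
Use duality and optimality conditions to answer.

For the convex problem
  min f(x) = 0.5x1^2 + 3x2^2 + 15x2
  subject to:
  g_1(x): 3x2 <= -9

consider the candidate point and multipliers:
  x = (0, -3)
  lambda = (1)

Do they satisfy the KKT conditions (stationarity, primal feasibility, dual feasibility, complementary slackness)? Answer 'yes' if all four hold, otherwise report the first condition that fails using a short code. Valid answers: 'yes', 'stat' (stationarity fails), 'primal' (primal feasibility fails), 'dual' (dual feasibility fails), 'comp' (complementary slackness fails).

Gradient of f: grad f(x) = Q x + c = (0, -3)
Constraint values g_i(x) = a_i^T x - b_i:
  g_1((0, -3)) = 0
Stationarity residual: grad f(x) + sum_i lambda_i a_i = (0, 0)
  -> stationarity OK
Primal feasibility (all g_i <= 0): OK
Dual feasibility (all lambda_i >= 0): OK
Complementary slackness (lambda_i * g_i(x) = 0 for all i): OK

Verdict: yes, KKT holds.

yes


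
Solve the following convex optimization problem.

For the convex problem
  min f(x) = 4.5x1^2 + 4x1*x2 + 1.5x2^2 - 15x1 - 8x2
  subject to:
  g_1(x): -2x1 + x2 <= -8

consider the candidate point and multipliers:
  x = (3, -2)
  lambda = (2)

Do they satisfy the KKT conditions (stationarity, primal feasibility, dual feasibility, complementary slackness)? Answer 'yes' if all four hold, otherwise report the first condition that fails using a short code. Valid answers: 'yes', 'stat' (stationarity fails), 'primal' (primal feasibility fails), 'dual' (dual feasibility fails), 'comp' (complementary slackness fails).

Gradient of f: grad f(x) = Q x + c = (4, -2)
Constraint values g_i(x) = a_i^T x - b_i:
  g_1((3, -2)) = 0
Stationarity residual: grad f(x) + sum_i lambda_i a_i = (0, 0)
  -> stationarity OK
Primal feasibility (all g_i <= 0): OK
Dual feasibility (all lambda_i >= 0): OK
Complementary slackness (lambda_i * g_i(x) = 0 for all i): OK

Verdict: yes, KKT holds.

yes


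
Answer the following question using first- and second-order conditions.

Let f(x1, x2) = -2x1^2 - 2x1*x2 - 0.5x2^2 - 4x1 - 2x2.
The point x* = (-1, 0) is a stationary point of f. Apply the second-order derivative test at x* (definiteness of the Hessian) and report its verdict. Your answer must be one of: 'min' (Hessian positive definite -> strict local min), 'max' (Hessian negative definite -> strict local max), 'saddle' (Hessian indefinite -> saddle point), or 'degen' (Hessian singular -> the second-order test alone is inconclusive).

Compute the Hessian H = grad^2 f:
  H = [[-4, -2], [-2, -1]]
Verify stationarity: grad f(x*) = H x* + g = (0, 0).
Eigenvalues of H: -5, 0.
H has a zero eigenvalue (singular; negative semidefinite but not definite), so H is neither positive definite, negative definite, nor indefinite. The second-order test alone is inconclusive -> degen.
(Indeed, f is constant along the null direction of H through x*, so x* is not a strict local extremum.)

degen


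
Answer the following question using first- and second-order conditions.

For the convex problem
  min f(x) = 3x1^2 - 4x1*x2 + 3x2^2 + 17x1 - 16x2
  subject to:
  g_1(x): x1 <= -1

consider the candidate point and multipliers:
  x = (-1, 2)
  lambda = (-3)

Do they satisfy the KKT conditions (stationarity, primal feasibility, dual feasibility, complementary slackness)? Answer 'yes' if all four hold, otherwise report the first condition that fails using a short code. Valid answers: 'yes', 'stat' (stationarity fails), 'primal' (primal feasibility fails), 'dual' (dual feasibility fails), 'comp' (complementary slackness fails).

Gradient of f: grad f(x) = Q x + c = (3, 0)
Constraint values g_i(x) = a_i^T x - b_i:
  g_1((-1, 2)) = 0
Stationarity residual: grad f(x) + sum_i lambda_i a_i = (0, 0)
  -> stationarity OK
Primal feasibility (all g_i <= 0): OK
Dual feasibility (all lambda_i >= 0): FAILS
Complementary slackness (lambda_i * g_i(x) = 0 for all i): OK

Verdict: the first failing condition is dual_feasibility -> dual.

dual


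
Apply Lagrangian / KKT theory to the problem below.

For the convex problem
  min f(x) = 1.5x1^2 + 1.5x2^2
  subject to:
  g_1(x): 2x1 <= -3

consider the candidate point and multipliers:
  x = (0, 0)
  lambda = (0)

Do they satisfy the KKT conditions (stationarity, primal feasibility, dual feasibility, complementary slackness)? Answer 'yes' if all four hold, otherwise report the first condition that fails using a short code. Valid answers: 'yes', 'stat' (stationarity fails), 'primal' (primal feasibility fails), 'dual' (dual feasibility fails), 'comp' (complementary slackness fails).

Gradient of f: grad f(x) = Q x + c = (0, 0)
Constraint values g_i(x) = a_i^T x - b_i:
  g_1((0, 0)) = 3
Stationarity residual: grad f(x) + sum_i lambda_i a_i = (0, 0)
  -> stationarity OK
Primal feasibility (all g_i <= 0): FAILS
Dual feasibility (all lambda_i >= 0): OK
Complementary slackness (lambda_i * g_i(x) = 0 for all i): OK

Verdict: the first failing condition is primal_feasibility -> primal.

primal


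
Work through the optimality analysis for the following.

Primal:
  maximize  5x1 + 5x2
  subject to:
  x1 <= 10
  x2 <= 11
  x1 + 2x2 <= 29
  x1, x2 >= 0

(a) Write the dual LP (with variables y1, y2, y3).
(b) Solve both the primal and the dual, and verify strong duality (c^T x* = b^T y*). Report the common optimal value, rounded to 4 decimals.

The standard primal-dual pair for 'max c^T x s.t. A x <= b, x >= 0' is:
  Dual:  min b^T y  s.t.  A^T y >= c,  y >= 0.

So the dual LP is:
  minimize  10y1 + 11y2 + 29y3
  subject to:
    y1 + y3 >= 5
    y2 + 2y3 >= 5
    y1, y2, y3 >= 0

Solving the primal: x* = (10, 9.5).
  primal value c^T x* = 97.5.
Solving the dual: y* = (2.5, 0, 2.5).
  dual value b^T y* = 97.5.
Strong duality: c^T x* = b^T y*. Confirmed.

97.5


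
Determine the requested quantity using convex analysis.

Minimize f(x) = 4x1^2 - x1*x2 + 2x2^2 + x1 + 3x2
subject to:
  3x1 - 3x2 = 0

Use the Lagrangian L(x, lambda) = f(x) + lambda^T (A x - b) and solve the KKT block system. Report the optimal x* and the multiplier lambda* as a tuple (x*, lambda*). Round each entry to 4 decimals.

Form the Lagrangian:
  L(x, lambda) = (1/2) x^T Q x + c^T x + lambda^T (A x - b)
Stationarity (grad_x L = 0): Q x + c + A^T lambda = 0.
Primal feasibility: A x = b.

This gives the KKT block system:
  [ Q   A^T ] [ x     ]   [-c ]
  [ A    0  ] [ lambda ] = [ b ]

Solving the linear system:
  x*      = (-0.4, -0.4)
  lambda* = (0.6)
  f(x*)   = -0.8

x* = (-0.4, -0.4), lambda* = (0.6)


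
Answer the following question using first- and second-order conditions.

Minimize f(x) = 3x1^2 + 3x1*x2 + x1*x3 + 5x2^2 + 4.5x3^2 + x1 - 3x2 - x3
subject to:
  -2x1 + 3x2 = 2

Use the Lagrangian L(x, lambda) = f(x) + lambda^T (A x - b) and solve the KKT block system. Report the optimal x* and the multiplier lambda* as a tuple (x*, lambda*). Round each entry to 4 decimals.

Form the Lagrangian:
  L(x, lambda) = (1/2) x^T Q x + c^T x + lambda^T (A x - b)
Stationarity (grad_x L = 0): Q x + c + A^T lambda = 0.
Primal feasibility: A x = b.

This gives the KKT block system:
  [ Q   A^T ] [ x     ]   [-c ]
  [ A    0  ] [ lambda ] = [ b ]

Solving the linear system:
  x*      = (-0.3876, 0.4083, 0.1542)
  lambda* = (0.0267)
  f(x*)   = -0.91

x* = (-0.3876, 0.4083, 0.1542), lambda* = (0.0267)


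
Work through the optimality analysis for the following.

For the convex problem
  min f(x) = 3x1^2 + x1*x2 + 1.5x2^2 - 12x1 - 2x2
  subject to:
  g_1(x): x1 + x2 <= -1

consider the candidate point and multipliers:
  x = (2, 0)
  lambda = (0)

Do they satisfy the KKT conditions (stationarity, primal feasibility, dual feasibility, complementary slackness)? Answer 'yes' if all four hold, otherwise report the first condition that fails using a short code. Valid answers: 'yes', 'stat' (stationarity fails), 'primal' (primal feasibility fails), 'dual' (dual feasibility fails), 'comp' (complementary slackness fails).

Gradient of f: grad f(x) = Q x + c = (0, 0)
Constraint values g_i(x) = a_i^T x - b_i:
  g_1((2, 0)) = 3
Stationarity residual: grad f(x) + sum_i lambda_i a_i = (0, 0)
  -> stationarity OK
Primal feasibility (all g_i <= 0): FAILS
Dual feasibility (all lambda_i >= 0): OK
Complementary slackness (lambda_i * g_i(x) = 0 for all i): OK

Verdict: the first failing condition is primal_feasibility -> primal.

primal


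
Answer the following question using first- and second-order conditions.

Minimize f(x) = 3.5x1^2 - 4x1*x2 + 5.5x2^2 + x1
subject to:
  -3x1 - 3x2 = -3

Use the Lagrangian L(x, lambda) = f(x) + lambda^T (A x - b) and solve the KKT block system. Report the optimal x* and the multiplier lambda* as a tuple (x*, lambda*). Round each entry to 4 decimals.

Form the Lagrangian:
  L(x, lambda) = (1/2) x^T Q x + c^T x + lambda^T (A x - b)
Stationarity (grad_x L = 0): Q x + c + A^T lambda = 0.
Primal feasibility: A x = b.

This gives the KKT block system:
  [ Q   A^T ] [ x     ]   [-c ]
  [ A    0  ] [ lambda ] = [ b ]

Solving the linear system:
  x*      = (0.5385, 0.4615)
  lambda* = (0.9744)
  f(x*)   = 1.7308

x* = (0.5385, 0.4615), lambda* = (0.9744)


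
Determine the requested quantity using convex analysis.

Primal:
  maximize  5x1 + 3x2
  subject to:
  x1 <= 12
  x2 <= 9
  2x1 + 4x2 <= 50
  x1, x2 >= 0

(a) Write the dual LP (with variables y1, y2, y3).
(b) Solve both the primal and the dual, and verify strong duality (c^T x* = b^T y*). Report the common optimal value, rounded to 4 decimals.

The standard primal-dual pair for 'max c^T x s.t. A x <= b, x >= 0' is:
  Dual:  min b^T y  s.t.  A^T y >= c,  y >= 0.

So the dual LP is:
  minimize  12y1 + 9y2 + 50y3
  subject to:
    y1 + 2y3 >= 5
    y2 + 4y3 >= 3
    y1, y2, y3 >= 0

Solving the primal: x* = (12, 6.5).
  primal value c^T x* = 79.5.
Solving the dual: y* = (3.5, 0, 0.75).
  dual value b^T y* = 79.5.
Strong duality: c^T x* = b^T y*. Confirmed.

79.5


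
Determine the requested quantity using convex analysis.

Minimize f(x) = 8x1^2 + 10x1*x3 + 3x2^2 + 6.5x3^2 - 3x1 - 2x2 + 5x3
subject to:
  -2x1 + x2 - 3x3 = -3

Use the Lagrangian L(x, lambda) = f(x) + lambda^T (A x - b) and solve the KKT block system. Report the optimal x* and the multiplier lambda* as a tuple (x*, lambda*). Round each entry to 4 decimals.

Form the Lagrangian:
  L(x, lambda) = (1/2) x^T Q x + c^T x + lambda^T (A x - b)
Stationarity (grad_x L = 0): Q x + c + A^T lambda = 0.
Primal feasibility: A x = b.

This gives the KKT block system:
  [ Q   A^T ] [ x     ]   [-c ]
  [ A    0  ] [ lambda ] = [ b ]

Solving the linear system:
  x*      = (0.6223, -0.5745, 0.3936)
  lambda* = (5.4468)
  f(x*)   = 8.7952

x* = (0.6223, -0.5745, 0.3936), lambda* = (5.4468)


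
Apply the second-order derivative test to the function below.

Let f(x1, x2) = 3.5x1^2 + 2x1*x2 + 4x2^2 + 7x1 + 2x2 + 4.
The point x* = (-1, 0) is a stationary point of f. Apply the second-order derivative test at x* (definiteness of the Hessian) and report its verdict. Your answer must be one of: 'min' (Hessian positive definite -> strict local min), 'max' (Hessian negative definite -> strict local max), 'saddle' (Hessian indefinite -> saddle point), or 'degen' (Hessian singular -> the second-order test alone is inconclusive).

Compute the Hessian H = grad^2 f:
  H = [[7, 2], [2, 8]]
Verify stationarity: grad f(x*) = H x* + g = (0, 0).
Eigenvalues of H: 5.4384, 9.5616.
Both eigenvalues > 0, so H is positive definite -> x* is a strict local min.

min


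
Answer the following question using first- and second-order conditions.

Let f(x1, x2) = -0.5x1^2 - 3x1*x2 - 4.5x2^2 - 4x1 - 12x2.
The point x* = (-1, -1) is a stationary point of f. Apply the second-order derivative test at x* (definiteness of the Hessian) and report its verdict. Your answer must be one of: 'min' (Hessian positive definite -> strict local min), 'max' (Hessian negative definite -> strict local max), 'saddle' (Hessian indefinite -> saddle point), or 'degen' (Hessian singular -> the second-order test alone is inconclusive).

Compute the Hessian H = grad^2 f:
  H = [[-1, -3], [-3, -9]]
Verify stationarity: grad f(x*) = H x* + g = (0, 0).
Eigenvalues of H: -10, 0.
H has a zero eigenvalue (singular; negative semidefinite but not definite), so H is neither positive definite, negative definite, nor indefinite. The second-order test alone is inconclusive -> degen.
(Indeed, f is constant along the null direction of H through x*, so x* is not a strict local extremum.)

degen


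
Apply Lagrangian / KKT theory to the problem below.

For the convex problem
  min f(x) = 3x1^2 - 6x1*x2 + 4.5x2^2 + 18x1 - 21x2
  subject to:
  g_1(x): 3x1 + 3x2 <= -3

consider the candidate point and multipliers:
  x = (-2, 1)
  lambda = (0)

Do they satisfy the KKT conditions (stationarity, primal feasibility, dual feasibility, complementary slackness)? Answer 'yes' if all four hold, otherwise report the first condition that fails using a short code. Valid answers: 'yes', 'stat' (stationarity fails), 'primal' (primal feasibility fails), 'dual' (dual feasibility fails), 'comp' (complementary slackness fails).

Gradient of f: grad f(x) = Q x + c = (0, 0)
Constraint values g_i(x) = a_i^T x - b_i:
  g_1((-2, 1)) = 0
Stationarity residual: grad f(x) + sum_i lambda_i a_i = (0, 0)
  -> stationarity OK
Primal feasibility (all g_i <= 0): OK
Dual feasibility (all lambda_i >= 0): OK
Complementary slackness (lambda_i * g_i(x) = 0 for all i): OK

Verdict: yes, KKT holds.

yes


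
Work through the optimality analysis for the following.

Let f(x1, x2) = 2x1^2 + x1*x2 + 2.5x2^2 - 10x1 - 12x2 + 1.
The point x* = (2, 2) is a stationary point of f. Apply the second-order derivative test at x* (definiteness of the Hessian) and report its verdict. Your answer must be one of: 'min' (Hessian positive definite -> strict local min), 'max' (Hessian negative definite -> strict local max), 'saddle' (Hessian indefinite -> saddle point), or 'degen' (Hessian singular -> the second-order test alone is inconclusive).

Compute the Hessian H = grad^2 f:
  H = [[4, 1], [1, 5]]
Verify stationarity: grad f(x*) = H x* + g = (0, 0).
Eigenvalues of H: 3.382, 5.618.
Both eigenvalues > 0, so H is positive definite -> x* is a strict local min.

min


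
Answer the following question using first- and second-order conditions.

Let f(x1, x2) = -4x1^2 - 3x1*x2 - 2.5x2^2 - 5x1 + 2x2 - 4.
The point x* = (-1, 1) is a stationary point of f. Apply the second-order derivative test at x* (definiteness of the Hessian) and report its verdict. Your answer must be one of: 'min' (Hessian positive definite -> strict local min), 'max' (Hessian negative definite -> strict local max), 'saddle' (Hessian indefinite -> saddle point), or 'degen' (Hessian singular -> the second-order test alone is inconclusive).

Compute the Hessian H = grad^2 f:
  H = [[-8, -3], [-3, -5]]
Verify stationarity: grad f(x*) = H x* + g = (0, 0).
Eigenvalues of H: -9.8541, -3.1459.
Both eigenvalues < 0, so H is negative definite -> x* is a strict local max.

max


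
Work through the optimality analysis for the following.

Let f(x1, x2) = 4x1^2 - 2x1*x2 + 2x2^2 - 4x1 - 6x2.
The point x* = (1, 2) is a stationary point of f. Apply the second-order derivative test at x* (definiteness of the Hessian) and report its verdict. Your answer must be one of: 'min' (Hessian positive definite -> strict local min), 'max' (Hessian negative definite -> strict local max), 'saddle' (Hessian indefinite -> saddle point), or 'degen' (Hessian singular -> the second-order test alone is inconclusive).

Compute the Hessian H = grad^2 f:
  H = [[8, -2], [-2, 4]]
Verify stationarity: grad f(x*) = H x* + g = (0, 0).
Eigenvalues of H: 3.1716, 8.8284.
Both eigenvalues > 0, so H is positive definite -> x* is a strict local min.

min


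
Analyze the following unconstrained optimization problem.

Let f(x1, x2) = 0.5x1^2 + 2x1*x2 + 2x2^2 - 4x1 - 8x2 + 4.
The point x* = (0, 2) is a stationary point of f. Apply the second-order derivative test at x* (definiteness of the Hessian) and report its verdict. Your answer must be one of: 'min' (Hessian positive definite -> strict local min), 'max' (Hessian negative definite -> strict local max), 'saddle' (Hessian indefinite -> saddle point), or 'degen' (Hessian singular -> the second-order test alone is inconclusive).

Compute the Hessian H = grad^2 f:
  H = [[1, 2], [2, 4]]
Verify stationarity: grad f(x*) = H x* + g = (0, 0).
Eigenvalues of H: 0, 5.
H has a zero eigenvalue (singular; positive semidefinite but not definite), so H is neither positive definite, negative definite, nor indefinite. The second-order test alone is inconclusive -> degen.
(Indeed, f is constant along the null direction of H through x*, so x* is not a strict local extremum.)

degen


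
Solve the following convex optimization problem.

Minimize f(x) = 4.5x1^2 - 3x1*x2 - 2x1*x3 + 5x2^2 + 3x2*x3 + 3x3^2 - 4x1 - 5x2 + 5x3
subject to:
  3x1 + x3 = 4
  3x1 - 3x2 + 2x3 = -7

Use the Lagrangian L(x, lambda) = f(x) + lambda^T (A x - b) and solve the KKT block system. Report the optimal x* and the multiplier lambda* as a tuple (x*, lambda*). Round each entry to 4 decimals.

Form the Lagrangian:
  L(x, lambda) = (1/2) x^T Q x + c^T x + lambda^T (A x - b)
Stationarity (grad_x L = 0): Q x + c + A^T lambda = 0.
Primal feasibility: A x = b.

This gives the KKT block system:
  [ Q   A^T ] [ x     ]   [-c ]
  [ A    0  ] [ lambda ] = [ b ]

Solving the linear system:
  x*      = (1.9817, 3.0183, -1.945)
  lambda* = (-7.3578, 4.4679)
  f(x*)   = 13.9817

x* = (1.9817, 3.0183, -1.945), lambda* = (-7.3578, 4.4679)


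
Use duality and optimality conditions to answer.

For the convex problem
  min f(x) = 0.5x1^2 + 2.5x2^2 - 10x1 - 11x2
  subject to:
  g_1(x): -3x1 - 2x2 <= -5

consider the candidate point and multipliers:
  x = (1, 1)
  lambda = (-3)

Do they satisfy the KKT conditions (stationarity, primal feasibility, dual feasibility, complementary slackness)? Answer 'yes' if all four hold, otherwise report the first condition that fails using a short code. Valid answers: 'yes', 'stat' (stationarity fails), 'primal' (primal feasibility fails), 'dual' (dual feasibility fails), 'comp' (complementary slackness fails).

Gradient of f: grad f(x) = Q x + c = (-9, -6)
Constraint values g_i(x) = a_i^T x - b_i:
  g_1((1, 1)) = 0
Stationarity residual: grad f(x) + sum_i lambda_i a_i = (0, 0)
  -> stationarity OK
Primal feasibility (all g_i <= 0): OK
Dual feasibility (all lambda_i >= 0): FAILS
Complementary slackness (lambda_i * g_i(x) = 0 for all i): OK

Verdict: the first failing condition is dual_feasibility -> dual.

dual


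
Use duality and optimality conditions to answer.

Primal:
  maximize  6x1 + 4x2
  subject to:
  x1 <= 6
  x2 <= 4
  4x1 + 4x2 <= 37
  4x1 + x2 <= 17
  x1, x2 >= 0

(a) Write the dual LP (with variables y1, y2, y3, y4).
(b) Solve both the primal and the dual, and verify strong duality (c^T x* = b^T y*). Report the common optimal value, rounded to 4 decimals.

The standard primal-dual pair for 'max c^T x s.t. A x <= b, x >= 0' is:
  Dual:  min b^T y  s.t.  A^T y >= c,  y >= 0.

So the dual LP is:
  minimize  6y1 + 4y2 + 37y3 + 17y4
  subject to:
    y1 + 4y3 + 4y4 >= 6
    y2 + 4y3 + y4 >= 4
    y1, y2, y3, y4 >= 0

Solving the primal: x* = (3.25, 4).
  primal value c^T x* = 35.5.
Solving the dual: y* = (0, 2.5, 0, 1.5).
  dual value b^T y* = 35.5.
Strong duality: c^T x* = b^T y*. Confirmed.

35.5


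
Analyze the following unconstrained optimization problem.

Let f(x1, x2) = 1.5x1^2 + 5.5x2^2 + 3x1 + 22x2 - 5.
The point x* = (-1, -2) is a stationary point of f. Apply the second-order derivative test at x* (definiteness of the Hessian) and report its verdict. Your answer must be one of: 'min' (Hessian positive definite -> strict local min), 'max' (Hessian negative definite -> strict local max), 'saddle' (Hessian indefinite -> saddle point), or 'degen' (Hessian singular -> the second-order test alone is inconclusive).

Compute the Hessian H = grad^2 f:
  H = [[3, 0], [0, 11]]
Verify stationarity: grad f(x*) = H x* + g = (0, 0).
Eigenvalues of H: 3, 11.
Both eigenvalues > 0, so H is positive definite -> x* is a strict local min.

min


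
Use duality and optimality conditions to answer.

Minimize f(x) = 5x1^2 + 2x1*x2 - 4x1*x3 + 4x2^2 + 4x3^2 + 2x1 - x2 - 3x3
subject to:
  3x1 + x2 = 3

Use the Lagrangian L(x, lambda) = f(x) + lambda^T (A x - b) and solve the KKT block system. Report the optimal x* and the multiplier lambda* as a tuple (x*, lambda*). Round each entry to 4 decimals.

Form the Lagrangian:
  L(x, lambda) = (1/2) x^T Q x + c^T x + lambda^T (A x - b)
Stationarity (grad_x L = 0): Q x + c + A^T lambda = 0.
Primal feasibility: A x = b.

This gives the KKT block system:
  [ Q   A^T ] [ x     ]   [-c ]
  [ A    0  ] [ lambda ] = [ b ]

Solving the linear system:
  x*      = (0.9191, 0.2426, 0.8346)
  lambda* = (-2.7794)
  f(x*)   = 3.7151

x* = (0.9191, 0.2426, 0.8346), lambda* = (-2.7794)


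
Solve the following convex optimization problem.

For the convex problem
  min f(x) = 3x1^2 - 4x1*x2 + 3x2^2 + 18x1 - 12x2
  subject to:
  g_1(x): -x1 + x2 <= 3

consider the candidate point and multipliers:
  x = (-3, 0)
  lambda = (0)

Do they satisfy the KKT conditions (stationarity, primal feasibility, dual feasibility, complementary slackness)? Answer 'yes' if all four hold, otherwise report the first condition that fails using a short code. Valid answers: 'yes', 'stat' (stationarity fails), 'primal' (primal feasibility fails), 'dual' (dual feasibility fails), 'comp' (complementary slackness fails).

Gradient of f: grad f(x) = Q x + c = (0, 0)
Constraint values g_i(x) = a_i^T x - b_i:
  g_1((-3, 0)) = 0
Stationarity residual: grad f(x) + sum_i lambda_i a_i = (0, 0)
  -> stationarity OK
Primal feasibility (all g_i <= 0): OK
Dual feasibility (all lambda_i >= 0): OK
Complementary slackness (lambda_i * g_i(x) = 0 for all i): OK

Verdict: yes, KKT holds.

yes


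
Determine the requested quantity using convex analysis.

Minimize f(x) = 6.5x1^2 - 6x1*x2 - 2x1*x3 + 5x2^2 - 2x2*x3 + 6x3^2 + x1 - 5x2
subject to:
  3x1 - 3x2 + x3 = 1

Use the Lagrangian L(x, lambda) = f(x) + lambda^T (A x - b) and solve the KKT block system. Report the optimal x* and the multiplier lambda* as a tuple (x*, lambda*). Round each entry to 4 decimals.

Form the Lagrangian:
  L(x, lambda) = (1/2) x^T Q x + c^T x + lambda^T (A x - b)
Stationarity (grad_x L = 0): Q x + c + A^T lambda = 0.
Primal feasibility: A x = b.

This gives the KKT block system:
  [ Q   A^T ] [ x     ]   [-c ]
  [ A    0  ] [ lambda ] = [ b ]

Solving the linear system:
  x*      = (0.559, 0.3276, 0.3058)
  lambda* = (-1.8966)
  f(x*)   = 0.4088

x* = (0.559, 0.3276, 0.3058), lambda* = (-1.8966)


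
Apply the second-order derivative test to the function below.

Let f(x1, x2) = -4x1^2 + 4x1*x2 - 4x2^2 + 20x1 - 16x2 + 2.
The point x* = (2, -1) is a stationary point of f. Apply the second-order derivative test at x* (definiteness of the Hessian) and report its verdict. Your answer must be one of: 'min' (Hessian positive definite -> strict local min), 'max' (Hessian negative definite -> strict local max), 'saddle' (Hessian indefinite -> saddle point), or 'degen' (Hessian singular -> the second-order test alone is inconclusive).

Compute the Hessian H = grad^2 f:
  H = [[-8, 4], [4, -8]]
Verify stationarity: grad f(x*) = H x* + g = (0, 0).
Eigenvalues of H: -12, -4.
Both eigenvalues < 0, so H is negative definite -> x* is a strict local max.

max


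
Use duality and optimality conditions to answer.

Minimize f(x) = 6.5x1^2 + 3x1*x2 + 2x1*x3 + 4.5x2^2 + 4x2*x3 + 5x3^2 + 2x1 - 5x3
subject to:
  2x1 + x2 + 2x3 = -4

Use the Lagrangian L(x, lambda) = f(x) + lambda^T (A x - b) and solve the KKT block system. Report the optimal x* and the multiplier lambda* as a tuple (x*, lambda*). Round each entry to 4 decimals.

Form the Lagrangian:
  L(x, lambda) = (1/2) x^T Q x + c^T x + lambda^T (A x - b)
Stationarity (grad_x L = 0): Q x + c + A^T lambda = 0.
Primal feasibility: A x = b.

This gives the KKT block system:
  [ Q   A^T ] [ x     ]   [-c ]
  [ A    0  ] [ lambda ] = [ b ]

Solving the linear system:
  x*      = (-1.191, -0.1236, -0.7472)
  lambda* = (7.6742)
  f(x*)   = 16.0253

x* = (-1.191, -0.1236, -0.7472), lambda* = (7.6742)


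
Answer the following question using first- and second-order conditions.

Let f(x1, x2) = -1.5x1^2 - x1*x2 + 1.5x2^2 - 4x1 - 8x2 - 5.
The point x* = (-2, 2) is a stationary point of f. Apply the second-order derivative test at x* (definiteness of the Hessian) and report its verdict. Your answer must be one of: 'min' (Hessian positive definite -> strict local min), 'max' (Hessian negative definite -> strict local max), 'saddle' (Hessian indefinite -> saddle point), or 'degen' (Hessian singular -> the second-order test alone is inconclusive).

Compute the Hessian H = grad^2 f:
  H = [[-3, -1], [-1, 3]]
Verify stationarity: grad f(x*) = H x* + g = (0, 0).
Eigenvalues of H: -3.1623, 3.1623.
Eigenvalues have mixed signs, so H is indefinite -> x* is a saddle point.

saddle


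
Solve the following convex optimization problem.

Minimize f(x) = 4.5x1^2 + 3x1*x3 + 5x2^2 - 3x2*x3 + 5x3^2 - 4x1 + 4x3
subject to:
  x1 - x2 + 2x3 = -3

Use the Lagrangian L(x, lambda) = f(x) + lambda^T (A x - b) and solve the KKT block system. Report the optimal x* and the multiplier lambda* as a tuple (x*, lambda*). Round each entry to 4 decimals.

Form the Lagrangian:
  L(x, lambda) = (1/2) x^T Q x + c^T x + lambda^T (A x - b)
Stationarity (grad_x L = 0): Q x + c + A^T lambda = 0.
Primal feasibility: A x = b.

This gives the KKT block system:
  [ Q   A^T ] [ x     ]   [-c ]
  [ A    0  ] [ lambda ] = [ b ]

Solving the linear system:
  x*      = (0.3478, 0.087, -1.6304)
  lambda* = (5.7609)
  f(x*)   = 4.6848

x* = (0.3478, 0.087, -1.6304), lambda* = (5.7609)


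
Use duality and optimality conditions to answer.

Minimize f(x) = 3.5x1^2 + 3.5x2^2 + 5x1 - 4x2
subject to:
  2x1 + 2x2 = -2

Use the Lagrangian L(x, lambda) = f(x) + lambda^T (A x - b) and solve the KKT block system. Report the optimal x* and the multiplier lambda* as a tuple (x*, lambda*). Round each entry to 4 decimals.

Form the Lagrangian:
  L(x, lambda) = (1/2) x^T Q x + c^T x + lambda^T (A x - b)
Stationarity (grad_x L = 0): Q x + c + A^T lambda = 0.
Primal feasibility: A x = b.

This gives the KKT block system:
  [ Q   A^T ] [ x     ]   [-c ]
  [ A    0  ] [ lambda ] = [ b ]

Solving the linear system:
  x*      = (-1.1429, 0.1429)
  lambda* = (1.5)
  f(x*)   = -1.6429

x* = (-1.1429, 0.1429), lambda* = (1.5)


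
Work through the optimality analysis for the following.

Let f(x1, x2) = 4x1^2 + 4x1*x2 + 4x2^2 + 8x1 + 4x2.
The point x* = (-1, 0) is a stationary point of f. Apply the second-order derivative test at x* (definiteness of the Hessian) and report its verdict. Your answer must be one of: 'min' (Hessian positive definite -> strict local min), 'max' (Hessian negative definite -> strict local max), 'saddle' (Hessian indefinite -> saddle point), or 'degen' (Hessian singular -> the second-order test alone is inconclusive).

Compute the Hessian H = grad^2 f:
  H = [[8, 4], [4, 8]]
Verify stationarity: grad f(x*) = H x* + g = (0, 0).
Eigenvalues of H: 4, 12.
Both eigenvalues > 0, so H is positive definite -> x* is a strict local min.

min


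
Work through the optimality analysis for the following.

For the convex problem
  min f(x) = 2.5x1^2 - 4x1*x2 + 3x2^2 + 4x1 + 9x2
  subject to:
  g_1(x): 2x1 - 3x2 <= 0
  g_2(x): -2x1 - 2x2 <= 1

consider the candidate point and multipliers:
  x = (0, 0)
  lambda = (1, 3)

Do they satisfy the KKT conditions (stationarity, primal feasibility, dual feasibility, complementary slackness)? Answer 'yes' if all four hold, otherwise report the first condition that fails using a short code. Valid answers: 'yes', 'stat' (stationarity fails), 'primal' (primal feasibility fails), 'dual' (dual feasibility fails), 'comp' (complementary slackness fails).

Gradient of f: grad f(x) = Q x + c = (4, 9)
Constraint values g_i(x) = a_i^T x - b_i:
  g_1((0, 0)) = 0
  g_2((0, 0)) = -1
Stationarity residual: grad f(x) + sum_i lambda_i a_i = (0, 0)
  -> stationarity OK
Primal feasibility (all g_i <= 0): OK
Dual feasibility (all lambda_i >= 0): OK
Complementary slackness (lambda_i * g_i(x) = 0 for all i): FAILS

Verdict: the first failing condition is complementary_slackness -> comp.

comp


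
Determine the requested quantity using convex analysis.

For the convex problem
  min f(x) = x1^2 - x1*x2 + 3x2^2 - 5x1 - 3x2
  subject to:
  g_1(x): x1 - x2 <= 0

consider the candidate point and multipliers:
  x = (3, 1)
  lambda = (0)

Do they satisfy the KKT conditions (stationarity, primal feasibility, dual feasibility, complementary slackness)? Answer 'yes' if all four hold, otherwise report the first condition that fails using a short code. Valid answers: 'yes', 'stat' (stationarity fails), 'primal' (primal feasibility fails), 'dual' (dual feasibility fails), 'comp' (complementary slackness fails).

Gradient of f: grad f(x) = Q x + c = (0, 0)
Constraint values g_i(x) = a_i^T x - b_i:
  g_1((3, 1)) = 2
Stationarity residual: grad f(x) + sum_i lambda_i a_i = (0, 0)
  -> stationarity OK
Primal feasibility (all g_i <= 0): FAILS
Dual feasibility (all lambda_i >= 0): OK
Complementary slackness (lambda_i * g_i(x) = 0 for all i): OK

Verdict: the first failing condition is primal_feasibility -> primal.

primal


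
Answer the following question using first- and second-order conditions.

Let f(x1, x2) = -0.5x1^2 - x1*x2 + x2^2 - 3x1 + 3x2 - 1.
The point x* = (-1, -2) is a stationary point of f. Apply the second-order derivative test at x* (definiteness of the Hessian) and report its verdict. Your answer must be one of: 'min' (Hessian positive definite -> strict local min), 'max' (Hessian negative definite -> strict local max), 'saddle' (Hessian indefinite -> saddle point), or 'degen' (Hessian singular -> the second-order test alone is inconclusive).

Compute the Hessian H = grad^2 f:
  H = [[-1, -1], [-1, 2]]
Verify stationarity: grad f(x*) = H x* + g = (0, 0).
Eigenvalues of H: -1.3028, 2.3028.
Eigenvalues have mixed signs, so H is indefinite -> x* is a saddle point.

saddle


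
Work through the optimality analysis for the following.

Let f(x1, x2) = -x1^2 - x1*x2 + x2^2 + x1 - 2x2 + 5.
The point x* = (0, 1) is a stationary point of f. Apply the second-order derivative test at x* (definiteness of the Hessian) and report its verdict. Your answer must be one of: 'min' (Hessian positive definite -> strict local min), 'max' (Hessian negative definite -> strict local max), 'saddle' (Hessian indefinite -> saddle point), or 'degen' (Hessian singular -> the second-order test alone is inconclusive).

Compute the Hessian H = grad^2 f:
  H = [[-2, -1], [-1, 2]]
Verify stationarity: grad f(x*) = H x* + g = (0, 0).
Eigenvalues of H: -2.2361, 2.2361.
Eigenvalues have mixed signs, so H is indefinite -> x* is a saddle point.

saddle


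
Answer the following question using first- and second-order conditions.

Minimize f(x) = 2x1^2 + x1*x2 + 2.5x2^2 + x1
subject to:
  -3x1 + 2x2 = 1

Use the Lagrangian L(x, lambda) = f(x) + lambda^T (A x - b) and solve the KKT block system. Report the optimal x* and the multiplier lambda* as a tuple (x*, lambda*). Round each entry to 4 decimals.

Form the Lagrangian:
  L(x, lambda) = (1/2) x^T Q x + c^T x + lambda^T (A x - b)
Stationarity (grad_x L = 0): Q x + c + A^T lambda = 0.
Primal feasibility: A x = b.

This gives the KKT block system:
  [ Q   A^T ] [ x     ]   [-c ]
  [ A    0  ] [ lambda ] = [ b ]

Solving the linear system:
  x*      = (-0.2877, 0.0685)
  lambda* = (-0.0274)
  f(x*)   = -0.1301

x* = (-0.2877, 0.0685), lambda* = (-0.0274)


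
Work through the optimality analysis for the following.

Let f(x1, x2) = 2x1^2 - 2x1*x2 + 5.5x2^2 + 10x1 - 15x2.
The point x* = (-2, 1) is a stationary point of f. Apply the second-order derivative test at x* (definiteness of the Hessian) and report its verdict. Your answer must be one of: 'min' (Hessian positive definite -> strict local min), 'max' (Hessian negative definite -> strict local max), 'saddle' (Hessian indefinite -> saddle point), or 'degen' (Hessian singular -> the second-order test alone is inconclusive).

Compute the Hessian H = grad^2 f:
  H = [[4, -2], [-2, 11]]
Verify stationarity: grad f(x*) = H x* + g = (0, 0).
Eigenvalues of H: 3.4689, 11.5311.
Both eigenvalues > 0, so H is positive definite -> x* is a strict local min.

min


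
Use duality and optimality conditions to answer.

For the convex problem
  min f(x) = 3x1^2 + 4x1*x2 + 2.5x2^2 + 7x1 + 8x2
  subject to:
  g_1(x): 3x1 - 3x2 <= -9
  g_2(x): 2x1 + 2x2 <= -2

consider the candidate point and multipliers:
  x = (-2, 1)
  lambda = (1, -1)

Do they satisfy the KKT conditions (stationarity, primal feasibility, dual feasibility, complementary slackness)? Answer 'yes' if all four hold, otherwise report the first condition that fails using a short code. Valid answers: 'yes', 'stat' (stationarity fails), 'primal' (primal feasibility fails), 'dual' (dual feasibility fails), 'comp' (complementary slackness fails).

Gradient of f: grad f(x) = Q x + c = (-1, 5)
Constraint values g_i(x) = a_i^T x - b_i:
  g_1((-2, 1)) = 0
  g_2((-2, 1)) = 0
Stationarity residual: grad f(x) + sum_i lambda_i a_i = (0, 0)
  -> stationarity OK
Primal feasibility (all g_i <= 0): OK
Dual feasibility (all lambda_i >= 0): FAILS
Complementary slackness (lambda_i * g_i(x) = 0 for all i): OK

Verdict: the first failing condition is dual_feasibility -> dual.

dual
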